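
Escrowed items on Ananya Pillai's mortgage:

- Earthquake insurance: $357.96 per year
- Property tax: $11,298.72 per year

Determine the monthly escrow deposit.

$971.39

Earthquake insurance = $357.96
Property tax = $11,298.72
Total per year = $11,656.68
Per month = $11,656.68 / 12 = $971.39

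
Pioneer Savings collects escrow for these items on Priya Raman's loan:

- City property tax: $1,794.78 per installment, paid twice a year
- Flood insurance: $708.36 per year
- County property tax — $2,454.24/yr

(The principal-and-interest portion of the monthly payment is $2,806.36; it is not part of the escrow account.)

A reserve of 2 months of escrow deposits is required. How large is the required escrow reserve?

$1,125.36

City property tax: $1,794.78 × 2 = $3,589.56 annually
Flood insurance: $708.36 annually
County property tax: $2,454.24 annually
Total per year = $3,589.56 + $708.36 + $2,454.24 = $6,752.16
Base monthly escrow = $6,752.16 ÷ 12 = $562.68
Cushion = 2 × $562.68 = $1,125.36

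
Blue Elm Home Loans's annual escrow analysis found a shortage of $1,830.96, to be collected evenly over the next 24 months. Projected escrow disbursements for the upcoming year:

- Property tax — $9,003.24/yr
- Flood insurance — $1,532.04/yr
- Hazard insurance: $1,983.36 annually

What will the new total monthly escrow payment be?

$1,119.51

Property tax: $9,003.24/yr
Flood insurance: $1,532.04/yr
Hazard insurance: $1,983.36/yr
Yearly total = $9,003.24 + $1,532.04 + $1,983.36 = $12,518.64
Base monthly escrow = $12,518.64 / 12 = $1,043.22
Shortage spread = $1,830.96 ÷ 24 = $76.29/mo
Adjusted monthly = $1,043.22 + $76.29 = $1,119.51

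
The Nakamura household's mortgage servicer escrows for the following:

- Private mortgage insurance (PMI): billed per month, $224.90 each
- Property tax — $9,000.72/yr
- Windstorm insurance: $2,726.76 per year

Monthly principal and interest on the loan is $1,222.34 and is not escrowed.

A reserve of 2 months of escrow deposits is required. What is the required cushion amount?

Private mortgage insurance (PMI) — $224.90 × 12 = $2,698.80 per year
Property tax — $9,000.72 per year
Windstorm insurance — $2,726.76 per year
Annual escrow total = $14,426.28
Monthly = $14,426.28 ÷ 12 = $1,202.19
Reserve = 2 × $1,202.19 = $2,404.38

$2,404.38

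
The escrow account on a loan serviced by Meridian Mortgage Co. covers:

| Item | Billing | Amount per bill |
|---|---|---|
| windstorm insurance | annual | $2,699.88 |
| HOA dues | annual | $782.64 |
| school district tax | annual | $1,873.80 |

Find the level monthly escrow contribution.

Windstorm insurance: $2,699.88 per year
HOA dues: $782.64 per year
School district tax: $1,873.80 per year
Annual escrow total = $5,356.32
Base monthly escrow = $5,356.32 / 12 = $446.36

$446.36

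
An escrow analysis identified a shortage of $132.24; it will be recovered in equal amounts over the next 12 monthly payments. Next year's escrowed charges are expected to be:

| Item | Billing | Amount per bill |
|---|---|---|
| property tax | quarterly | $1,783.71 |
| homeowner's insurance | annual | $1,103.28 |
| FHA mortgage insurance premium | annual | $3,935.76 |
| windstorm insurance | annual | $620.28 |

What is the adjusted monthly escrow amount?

Property tax — $1,783.71 × 4 = $7,134.84
Homeowner's insurance — $1,103.28
FHA mortgage insurance premium — $3,935.76
Windstorm insurance — $620.28
Combined annual = $7,134.84 + $1,103.28 + $3,935.76 + $620.28 = $12,794.16
Monthly = $12,794.16 ÷ 12 = $1,066.18
Monthly shortage recovery: $132.24 / 12 = $11.02
New monthly escrow = $1,066.18 + $11.02 = $1,077.20

$1,077.20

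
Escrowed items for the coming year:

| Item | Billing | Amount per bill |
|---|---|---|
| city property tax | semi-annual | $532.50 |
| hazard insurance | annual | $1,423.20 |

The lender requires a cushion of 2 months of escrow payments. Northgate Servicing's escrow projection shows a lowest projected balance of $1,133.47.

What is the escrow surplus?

$718.77

City property tax — $532.50 × 2 = $1,065.00 per year
Hazard insurance — $1,423.20 per year
Combined annual = $1,065.00 + $1,423.20 = $2,488.20
Monthly = $2,488.20 / 12 = $207.35
Required cushion = 2 × $207.35 = $414.70
Excess over cushion: $1,133.47 − $414.70 = $718.77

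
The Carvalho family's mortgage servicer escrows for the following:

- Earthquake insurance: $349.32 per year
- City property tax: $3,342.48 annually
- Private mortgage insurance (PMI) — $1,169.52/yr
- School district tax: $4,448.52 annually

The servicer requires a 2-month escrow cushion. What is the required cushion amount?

Earthquake insurance: $349.32 annually
City property tax: $3,342.48 annually
Private mortgage insurance (PMI): $1,169.52 annually
School district tax: $4,448.52 annually
Combined annual = $9,309.84
Base monthly escrow = $9,309.84 ÷ 12 = $775.82
Reserve = 2 × $775.82 = $1,551.64

$1,551.64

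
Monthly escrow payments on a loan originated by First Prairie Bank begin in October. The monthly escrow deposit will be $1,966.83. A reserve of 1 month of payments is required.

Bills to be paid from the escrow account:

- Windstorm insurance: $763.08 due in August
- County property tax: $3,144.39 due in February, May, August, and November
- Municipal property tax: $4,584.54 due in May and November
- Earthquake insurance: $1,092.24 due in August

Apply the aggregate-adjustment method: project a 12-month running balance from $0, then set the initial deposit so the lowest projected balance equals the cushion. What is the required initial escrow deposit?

$5,762.10

Cushion = 1 × $1,966.83 = $1,966.83
Trial balance (start $0, +$1,966.83 each month, − disbursements):
  Oct: +$1,966.83 → $1,966.83
  Nov: +$1,966.83 − $7,728.93 → -$3,795.27
  Dec: +$1,966.83 → -$1,828.44
  Jan: +$1,966.83 → $138.39
  Feb: +$1,966.83 − $3,144.39 → -$1,039.17
  Mar: +$1,966.83 → $927.66
  Apr: +$1,966.83 → $2,894.49
  May: +$1,966.83 − $7,728.93 → -$2,867.61
  Jun: +$1,966.83 → -$900.78
  Jul: +$1,966.83 → $1,066.05
  Aug: +$1,966.83 − $4,999.71 → -$1,966.83
  Sep: +$1,966.83 → $0.00
Lowest trial balance = -$3,795.27 (Nov)
Initial deposit = cushion − low point = $1,966.83 − (-$3,795.27) = $5,762.10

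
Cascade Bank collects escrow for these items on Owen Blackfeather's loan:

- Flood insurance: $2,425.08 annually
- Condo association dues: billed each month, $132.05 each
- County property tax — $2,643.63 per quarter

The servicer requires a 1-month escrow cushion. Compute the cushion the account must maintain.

Flood insurance = $2,425.08 per year
Condo association dues = $132.05 × 12 = $1,584.60 per year
County property tax = $2,643.63 × 4 = $10,574.52 per year
Total per year = $14,584.20
Per month = $14,584.20 ÷ 12 = $1,215.35
Required cushion = 1 × $1,215.35 = $1,215.35

$1,215.35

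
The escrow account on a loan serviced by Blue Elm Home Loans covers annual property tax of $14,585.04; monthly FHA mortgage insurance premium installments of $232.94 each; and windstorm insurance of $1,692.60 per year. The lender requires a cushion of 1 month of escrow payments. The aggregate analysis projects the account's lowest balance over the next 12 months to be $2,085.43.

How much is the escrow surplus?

Property tax = $14,585.04/yr
FHA mortgage insurance premium = $232.94 × 12 = $2,795.28/yr
Windstorm insurance = $1,692.60/yr
Yearly total = $19,072.92
Monthly escrow = $19,072.92 ÷ 12 = $1,589.41
Cushion = 1 × $1,589.41 = $1,589.41
Surplus = $2,085.43 − $1,589.41 = $496.02

$496.02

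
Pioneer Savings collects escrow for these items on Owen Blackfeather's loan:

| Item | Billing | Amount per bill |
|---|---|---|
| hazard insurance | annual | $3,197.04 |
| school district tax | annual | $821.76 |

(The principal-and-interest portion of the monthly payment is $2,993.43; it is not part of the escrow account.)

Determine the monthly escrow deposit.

Hazard insurance: $3,197.04/yr
School district tax: $821.76/yr
Total per year = $3,197.04 + $821.76 = $4,018.80
Monthly escrow = $4,018.80 ÷ 12 = $334.90

$334.90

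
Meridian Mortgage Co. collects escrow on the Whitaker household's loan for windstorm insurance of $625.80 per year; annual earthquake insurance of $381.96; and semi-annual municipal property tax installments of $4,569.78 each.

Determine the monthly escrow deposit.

$845.61

Windstorm insurance = $625.80/yr
Earthquake insurance = $381.96/yr
Municipal property tax = $4,569.78 × 2 = $9,139.56/yr
Annual escrow total = $10,147.32
Per month = $10,147.32 ÷ 12 = $845.61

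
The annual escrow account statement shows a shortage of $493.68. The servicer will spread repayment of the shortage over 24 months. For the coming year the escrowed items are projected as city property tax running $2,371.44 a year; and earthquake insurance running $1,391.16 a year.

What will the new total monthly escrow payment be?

City property tax = $2,371.44
Earthquake insurance = $1,391.16
Annual escrow total = $3,762.60
Per month = $3,762.60 ÷ 12 = $313.55
Monthly shortage recovery: $493.68 ÷ 24 = $20.57
Adjusted monthly = $313.55 + $20.57 = $334.12

$334.12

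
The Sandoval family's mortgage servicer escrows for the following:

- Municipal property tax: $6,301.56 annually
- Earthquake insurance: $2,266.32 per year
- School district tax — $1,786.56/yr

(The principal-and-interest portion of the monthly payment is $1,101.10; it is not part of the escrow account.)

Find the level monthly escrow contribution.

Municipal property tax — $6,301.56 per year
Earthquake insurance — $2,266.32 per year
School district tax — $1,786.56 per year
Yearly total = $6,301.56 + $2,266.32 + $1,786.56 = $10,354.44
Monthly = $10,354.44 ÷ 12 = $862.87

$862.87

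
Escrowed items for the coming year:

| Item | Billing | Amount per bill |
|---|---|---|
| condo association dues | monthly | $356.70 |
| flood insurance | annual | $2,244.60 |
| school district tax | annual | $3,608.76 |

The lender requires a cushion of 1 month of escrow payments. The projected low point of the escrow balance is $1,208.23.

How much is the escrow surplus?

$363.75

Condo association dues = $356.70 × 12 = $4,280.40 per year
Flood insurance = $2,244.60 per year
School district tax = $3,608.76 per year
Total annual escrow = $10,133.76
Per month = $10,133.76 / 12 = $844.48
Required cushion = 1 × $844.48 = $844.48
Excess over cushion: $1,208.23 − $844.48 = $363.75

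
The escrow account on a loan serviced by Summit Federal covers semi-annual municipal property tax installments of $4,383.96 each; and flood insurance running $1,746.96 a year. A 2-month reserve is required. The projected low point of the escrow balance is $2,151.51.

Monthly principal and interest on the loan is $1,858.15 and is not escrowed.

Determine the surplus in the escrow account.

Municipal property tax = $4,383.96 × 2 = $8,767.92 annually
Flood insurance = $1,746.96 annually
Total annual escrow = $8,767.92 + $1,746.96 = $10,514.88
Monthly = $10,514.88 ÷ 12 = $876.24
Cushion = 2 × $876.24 = $1,752.48
Surplus = $2,151.51 − $1,752.48 = $399.03

$399.03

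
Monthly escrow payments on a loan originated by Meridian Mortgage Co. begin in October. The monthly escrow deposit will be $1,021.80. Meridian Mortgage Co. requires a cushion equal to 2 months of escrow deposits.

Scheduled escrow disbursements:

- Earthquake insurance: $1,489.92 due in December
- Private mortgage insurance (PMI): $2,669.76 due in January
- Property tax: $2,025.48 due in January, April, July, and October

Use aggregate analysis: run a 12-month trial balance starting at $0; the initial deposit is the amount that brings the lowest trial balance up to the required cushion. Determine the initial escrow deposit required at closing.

Cushion = 2 × $1,021.80 = $2,043.60
Trial balance (start $0, +$1,021.80 each month, − disbursements):
  Oct: +$1,021.80 − $2,025.48 → -$1,003.68
  Nov: +$1,021.80 → $18.12
  Dec: +$1,021.80 − $1,489.92 → -$450.00
  Jan: +$1,021.80 − $4,695.24 → -$4,123.44
  Feb: +$1,021.80 → -$3,101.64
  Mar: +$1,021.80 → -$2,079.84
  Apr: +$1,021.80 − $2,025.48 → -$3,083.52
  May: +$1,021.80 → -$2,061.72
  Jun: +$1,021.80 → -$1,039.92
  Jul: +$1,021.80 − $2,025.48 → -$2,043.60
  Aug: +$1,021.80 → -$1,021.80
  Sep: +$1,021.80 → $0.00
Lowest trial balance = -$4,123.44 (Jan)
Initial deposit = cushion − low point = $2,043.60 − (-$4,123.44) = $6,167.04

$6,167.04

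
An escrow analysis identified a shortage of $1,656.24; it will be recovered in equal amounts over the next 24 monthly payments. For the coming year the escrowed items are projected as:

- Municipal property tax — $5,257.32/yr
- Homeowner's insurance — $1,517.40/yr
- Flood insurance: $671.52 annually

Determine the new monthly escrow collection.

$689.53

Municipal property tax: $5,257.32
Homeowner's insurance: $1,517.40
Flood insurance: $671.52
Yearly total = $5,257.32 + $1,517.40 + $671.52 = $7,446.24
Per month = $7,446.24 / 12 = $620.52
Monthly shortage recovery: $1,656.24 ÷ 24 = $69.01
New monthly escrow = $620.52 + $69.01 = $689.53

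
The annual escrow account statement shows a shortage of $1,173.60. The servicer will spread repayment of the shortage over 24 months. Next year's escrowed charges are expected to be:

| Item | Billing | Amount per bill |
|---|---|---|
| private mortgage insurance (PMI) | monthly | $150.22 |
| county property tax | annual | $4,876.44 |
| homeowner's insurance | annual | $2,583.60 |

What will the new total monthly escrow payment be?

$820.79

Private mortgage insurance (PMI) — $150.22 × 12 = $1,802.64
County property tax — $4,876.44
Homeowner's insurance — $2,583.60
Total per year = $1,802.64 + $4,876.44 + $2,583.60 = $9,262.68
Monthly = $9,262.68 ÷ 12 = $771.89
Shortage per month = $1,173.60 ÷ 24 = $48.90
Adjusted monthly = $771.89 + $48.90 = $820.79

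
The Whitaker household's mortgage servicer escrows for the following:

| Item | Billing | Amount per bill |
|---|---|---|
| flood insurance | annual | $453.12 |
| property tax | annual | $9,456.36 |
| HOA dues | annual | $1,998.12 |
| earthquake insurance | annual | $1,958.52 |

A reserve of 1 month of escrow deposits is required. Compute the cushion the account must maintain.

Flood insurance — $453.12
Property tax — $9,456.36
HOA dues — $1,998.12
Earthquake insurance — $1,958.52
Total per year = $453.12 + $9,456.36 + $1,998.12 + $1,958.52 = $13,866.12
Base monthly escrow = $13,866.12 ÷ 12 = $1,155.51
Cushion = 1 × $1,155.51 = $1,155.51

$1,155.51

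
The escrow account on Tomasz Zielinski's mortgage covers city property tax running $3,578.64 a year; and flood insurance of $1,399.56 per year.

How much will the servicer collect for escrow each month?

City property tax: $3,578.64 per year
Flood insurance: $1,399.56 per year
Annual escrow total = $4,978.20
Monthly escrow = $4,978.20 ÷ 12 = $414.85

$414.85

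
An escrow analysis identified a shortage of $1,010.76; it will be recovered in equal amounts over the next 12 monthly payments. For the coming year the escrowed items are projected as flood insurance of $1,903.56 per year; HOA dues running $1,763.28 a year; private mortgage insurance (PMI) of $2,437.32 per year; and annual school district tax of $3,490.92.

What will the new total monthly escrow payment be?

Flood insurance — $1,903.56
HOA dues — $1,763.28
Private mortgage insurance (PMI) — $2,437.32
School district tax — $3,490.92
Combined annual = $9,595.08
Base monthly escrow = $9,595.08 ÷ 12 = $799.59
Monthly shortage recovery: $1,010.76 / 12 = $84.23
New monthly escrow = $799.59 + $84.23 = $883.82

$883.82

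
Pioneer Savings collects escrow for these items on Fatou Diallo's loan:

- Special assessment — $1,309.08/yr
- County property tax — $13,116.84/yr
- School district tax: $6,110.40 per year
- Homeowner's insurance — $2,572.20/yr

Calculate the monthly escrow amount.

Special assessment — $1,309.08 per year
County property tax — $13,116.84 per year
School district tax — $6,110.40 per year
Homeowner's insurance — $2,572.20 per year
Combined annual = $1,309.08 + $13,116.84 + $6,110.40 + $2,572.20 = $23,108.52
Monthly = $23,108.52 / 12 = $1,925.71

$1,925.71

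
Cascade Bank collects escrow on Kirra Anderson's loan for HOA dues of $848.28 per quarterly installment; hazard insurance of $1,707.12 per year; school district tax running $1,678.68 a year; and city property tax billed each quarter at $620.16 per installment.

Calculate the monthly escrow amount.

$771.63

HOA dues = $848.28 × 4 = $3,393.12/yr
Hazard insurance = $1,707.12/yr
School district tax = $1,678.68/yr
City property tax = $620.16 × 4 = $2,480.64/yr
Combined annual = $3,393.12 + $1,707.12 + $1,678.68 + $2,480.64 = $9,259.56
Monthly escrow = $9,259.56 ÷ 12 = $771.63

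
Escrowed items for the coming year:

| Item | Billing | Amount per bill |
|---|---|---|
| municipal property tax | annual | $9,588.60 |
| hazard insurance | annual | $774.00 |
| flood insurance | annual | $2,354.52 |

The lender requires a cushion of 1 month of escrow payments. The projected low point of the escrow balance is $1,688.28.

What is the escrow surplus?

Municipal property tax: $9,588.60 per year
Hazard insurance: $774.00 per year
Flood insurance: $2,354.52 per year
Combined annual = $12,717.12
Base monthly escrow = $12,717.12 / 12 = $1,059.76
Required cushion = 1 × $1,059.76 = $1,059.76
Surplus = $1,688.28 − $1,059.76 = $628.52

$628.52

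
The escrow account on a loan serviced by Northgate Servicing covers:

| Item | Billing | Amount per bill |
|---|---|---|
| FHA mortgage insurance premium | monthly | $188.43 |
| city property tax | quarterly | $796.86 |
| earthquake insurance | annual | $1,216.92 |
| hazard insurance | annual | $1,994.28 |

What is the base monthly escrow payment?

FHA mortgage insurance premium: $188.43 × 12 = $2,261.16
City property tax: $796.86 × 4 = $3,187.44
Earthquake insurance: $1,216.92
Hazard insurance: $1,994.28
Total per year = $2,261.16 + $3,187.44 + $1,216.92 + $1,994.28 = $8,659.80
Base monthly escrow = $8,659.80 / 12 = $721.65

$721.65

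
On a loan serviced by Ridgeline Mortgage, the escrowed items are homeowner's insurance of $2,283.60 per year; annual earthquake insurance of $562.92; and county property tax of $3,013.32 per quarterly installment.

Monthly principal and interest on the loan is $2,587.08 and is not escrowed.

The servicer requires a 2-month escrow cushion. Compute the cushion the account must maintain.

Homeowner's insurance: $2,283.60 per year
Earthquake insurance: $562.92 per year
County property tax: $3,013.32 × 4 = $12,053.28 per year
Combined annual = $14,899.80
Monthly escrow = $14,899.80 / 12 = $1,241.65
Reserve = 2 × $1,241.65 = $2,483.30

$2,483.30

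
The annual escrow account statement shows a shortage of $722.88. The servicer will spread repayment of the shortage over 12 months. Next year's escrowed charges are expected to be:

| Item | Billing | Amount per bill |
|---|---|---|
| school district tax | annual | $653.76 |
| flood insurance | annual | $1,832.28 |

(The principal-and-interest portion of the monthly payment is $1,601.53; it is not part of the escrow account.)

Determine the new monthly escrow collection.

$267.41

School district tax: $653.76 per year
Flood insurance: $1,832.28 per year
Combined annual = $653.76 + $1,832.28 = $2,486.04
Monthly escrow = $2,486.04 / 12 = $207.17
Shortage per month = $722.88 ÷ 12 = $60.24
Adjusted monthly = $207.17 + $60.24 = $267.41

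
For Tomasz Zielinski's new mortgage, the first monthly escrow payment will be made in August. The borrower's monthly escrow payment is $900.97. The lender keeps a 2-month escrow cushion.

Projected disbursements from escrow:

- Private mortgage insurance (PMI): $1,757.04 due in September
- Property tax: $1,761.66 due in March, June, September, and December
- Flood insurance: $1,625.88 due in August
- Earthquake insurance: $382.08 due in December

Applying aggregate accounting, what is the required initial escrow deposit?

Cushion = 2 × $900.97 = $1,801.94
Trial balance (start $0, +$900.97 each month, − disbursements):
  Aug: +$900.97 − $1,625.88 → -$724.91
  Sep: +$900.97 − $3,518.70 → -$3,342.64
  Oct: +$900.97 → -$2,441.67
  Nov: +$900.97 → -$1,540.70
  Dec: +$900.97 − $2,143.74 → -$2,783.47
  Jan: +$900.97 → -$1,882.50
  Feb: +$900.97 → -$981.53
  Mar: +$900.97 − $1,761.66 → -$1,842.22
  Apr: +$900.97 → -$941.25
  May: +$900.97 → -$40.28
  Jun: +$900.97 − $1,761.66 → -$900.97
  Jul: +$900.97 → $0.00
Lowest trial balance = -$3,342.64 (Sep)
Initial deposit = cushion − low point = $1,801.94 − (-$3,342.64) = $5,144.58

$5,144.58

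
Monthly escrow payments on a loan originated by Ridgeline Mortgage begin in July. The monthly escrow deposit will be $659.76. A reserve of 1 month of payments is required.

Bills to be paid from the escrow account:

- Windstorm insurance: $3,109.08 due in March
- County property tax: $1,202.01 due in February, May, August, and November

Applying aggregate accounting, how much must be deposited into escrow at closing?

$1,437.03

Cushion = 1 × $659.76 = $659.76
Trial balance (start $0, +$659.76 each month, − disbursements):
  Jul: +$659.76 → $659.76
  Aug: +$659.76 − $1,202.01 → $117.51
  Sep: +$659.76 → $777.27
  Oct: +$659.76 → $1,437.03
  Nov: +$659.76 − $1,202.01 → $894.78
  Dec: +$659.76 → $1,554.54
  Jan: +$659.76 → $2,214.30
  Feb: +$659.76 − $1,202.01 → $1,672.05
  Mar: +$659.76 − $3,109.08 → -$777.27
  Apr: +$659.76 → -$117.51
  May: +$659.76 − $1,202.01 → -$659.76
  Jun: +$659.76 → $0.00
Lowest trial balance = -$777.27 (Mar)
Initial deposit = cushion − low point = $659.76 − (-$777.27) = $1,437.03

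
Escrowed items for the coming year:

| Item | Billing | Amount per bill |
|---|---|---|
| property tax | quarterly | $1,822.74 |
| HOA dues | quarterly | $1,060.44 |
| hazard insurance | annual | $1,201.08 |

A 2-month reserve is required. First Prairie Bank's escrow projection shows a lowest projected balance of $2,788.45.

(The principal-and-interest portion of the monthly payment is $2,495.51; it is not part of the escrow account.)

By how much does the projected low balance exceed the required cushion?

Property tax = $1,822.74 × 4 = $7,290.96/yr
HOA dues = $1,060.44 × 4 = $4,241.76/yr
Hazard insurance = $1,201.08/yr
Total per year = $7,290.96 + $4,241.76 + $1,201.08 = $12,733.80
Base monthly escrow = $12,733.80 ÷ 12 = $1,061.15
Cushion = 2 × $1,061.15 = $2,122.30
Excess over cushion: $2,788.45 − $2,122.30 = $666.15

$666.15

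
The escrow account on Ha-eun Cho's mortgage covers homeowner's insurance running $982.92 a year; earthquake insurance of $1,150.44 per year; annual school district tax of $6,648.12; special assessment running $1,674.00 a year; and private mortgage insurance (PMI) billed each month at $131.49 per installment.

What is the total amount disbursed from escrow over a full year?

$12,033.36

Homeowner's insurance = $982.92
Earthquake insurance = $1,150.44
School district tax = $6,648.12
Special assessment = $1,674.00
Private mortgage insurance (PMI) = $131.49 × 12 = $1,577.88
Combined annual = $12,033.36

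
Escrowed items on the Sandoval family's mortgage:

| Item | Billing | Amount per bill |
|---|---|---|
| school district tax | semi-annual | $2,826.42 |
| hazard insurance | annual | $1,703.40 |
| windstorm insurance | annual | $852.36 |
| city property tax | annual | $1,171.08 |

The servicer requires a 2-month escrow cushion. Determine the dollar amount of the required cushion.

School district tax: $2,826.42 × 2 = $5,652.84 per year
Hazard insurance: $1,703.40 per year
Windstorm insurance: $852.36 per year
City property tax: $1,171.08 per year
Yearly total = $5,652.84 + $1,703.40 + $852.36 + $1,171.08 = $9,379.68
Base monthly escrow = $9,379.68 / 12 = $781.64
Required cushion = 2 × $781.64 = $1,563.28

$1,563.28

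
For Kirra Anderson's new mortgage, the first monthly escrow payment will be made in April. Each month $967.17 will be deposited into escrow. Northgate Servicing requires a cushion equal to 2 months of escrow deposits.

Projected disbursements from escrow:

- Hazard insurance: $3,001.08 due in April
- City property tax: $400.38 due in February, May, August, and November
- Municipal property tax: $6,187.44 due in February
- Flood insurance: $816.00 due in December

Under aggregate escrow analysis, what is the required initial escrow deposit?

$3,968.25

Cushion = 2 × $967.17 = $1,934.34
Trial balance (start $0, +$967.17 each month, − disbursements):
  Apr: +$967.17 − $3,001.08 → -$2,033.91
  May: +$967.17 − $400.38 → -$1,467.12
  Jun: +$967.17 → -$499.95
  Jul: +$967.17 → $467.22
  Aug: +$967.17 − $400.38 → $1,034.01
  Sep: +$967.17 → $2,001.18
  Oct: +$967.17 → $2,968.35
  Nov: +$967.17 − $400.38 → $3,535.14
  Dec: +$967.17 − $816.00 → $3,686.31
  Jan: +$967.17 → $4,653.48
  Feb: +$967.17 − $6,587.82 → -$967.17
  Mar: +$967.17 → $0.00
Lowest trial balance = -$2,033.91 (Apr)
Initial deposit = cushion − low point = $1,934.34 − (-$2,033.91) = $3,968.25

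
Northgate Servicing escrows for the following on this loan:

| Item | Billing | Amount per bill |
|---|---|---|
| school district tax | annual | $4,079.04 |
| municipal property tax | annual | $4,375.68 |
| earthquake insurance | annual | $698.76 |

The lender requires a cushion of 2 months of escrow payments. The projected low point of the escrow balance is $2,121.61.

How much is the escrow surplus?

$596.03

School district tax: $4,079.04 per year
Municipal property tax: $4,375.68 per year
Earthquake insurance: $698.76 per year
Total annual escrow = $4,079.04 + $4,375.68 + $698.76 = $9,153.48
Monthly = $9,153.48 / 12 = $762.79
Required reserve = 2 × $762.79 = $1,525.58
Excess over cushion: $2,121.61 − $1,525.58 = $596.03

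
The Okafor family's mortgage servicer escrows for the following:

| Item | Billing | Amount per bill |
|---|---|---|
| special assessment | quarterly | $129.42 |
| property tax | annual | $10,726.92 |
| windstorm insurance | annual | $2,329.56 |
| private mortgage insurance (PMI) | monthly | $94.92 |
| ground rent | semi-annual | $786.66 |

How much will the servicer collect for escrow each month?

Special assessment — $129.42 × 4 = $517.68/yr
Property tax — $10,726.92/yr
Windstorm insurance — $2,329.56/yr
Private mortgage insurance (PMI) — $94.92 × 12 = $1,139.04/yr
Ground rent — $786.66 × 2 = $1,573.32/yr
Total annual escrow = $517.68 + $10,726.92 + $2,329.56 + $1,139.04 + $1,573.32 = $16,286.52
Per month = $16,286.52 ÷ 12 = $1,357.21

$1,357.21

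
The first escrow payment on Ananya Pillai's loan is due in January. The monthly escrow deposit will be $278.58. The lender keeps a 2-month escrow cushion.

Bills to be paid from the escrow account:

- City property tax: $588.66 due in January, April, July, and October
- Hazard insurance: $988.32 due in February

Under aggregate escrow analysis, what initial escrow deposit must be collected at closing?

Cushion = 2 × $278.58 = $557.16
Trial balance (start $0, +$278.58 each month, − disbursements):
  Jan: +$278.58 − $588.66 → -$310.08
  Feb: +$278.58 − $988.32 → -$1,019.82
  Mar: +$278.58 → -$741.24
  Apr: +$278.58 − $588.66 → -$1,051.32
  May: +$278.58 → -$772.74
  Jun: +$278.58 → -$494.16
  Jul: +$278.58 − $588.66 → -$804.24
  Aug: +$278.58 → -$525.66
  Sep: +$278.58 → -$247.08
  Oct: +$278.58 − $588.66 → -$557.16
  Nov: +$278.58 → -$278.58
  Dec: +$278.58 → $0.00
Lowest trial balance = -$1,051.32 (Apr)
Initial deposit = cushion − low point = $557.16 − (-$1,051.32) = $1,608.48

$1,608.48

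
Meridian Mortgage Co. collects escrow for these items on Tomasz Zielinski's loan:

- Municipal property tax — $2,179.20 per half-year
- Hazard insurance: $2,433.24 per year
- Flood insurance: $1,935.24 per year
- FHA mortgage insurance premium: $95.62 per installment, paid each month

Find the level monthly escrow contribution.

Municipal property tax — $2,179.20 × 2 = $4,358.40 per year
Hazard insurance — $2,433.24 per year
Flood insurance — $1,935.24 per year
FHA mortgage insurance premium — $95.62 × 12 = $1,147.44 per year
Annual escrow total = $4,358.40 + $2,433.24 + $1,935.24 + $1,147.44 = $9,874.32
Base monthly escrow = $9,874.32 ÷ 12 = $822.86

$822.86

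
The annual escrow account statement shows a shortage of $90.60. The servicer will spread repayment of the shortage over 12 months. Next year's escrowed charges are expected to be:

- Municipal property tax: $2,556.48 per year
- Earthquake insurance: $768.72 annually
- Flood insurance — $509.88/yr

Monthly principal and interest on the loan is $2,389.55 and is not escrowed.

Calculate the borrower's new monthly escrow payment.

$327.14

Municipal property tax: $2,556.48
Earthquake insurance: $768.72
Flood insurance: $509.88
Yearly total = $3,835.08
Monthly = $3,835.08 / 12 = $319.59
Shortage per month = $90.60 ÷ 12 = $7.55
New monthly escrow = $319.59 + $7.55 = $327.14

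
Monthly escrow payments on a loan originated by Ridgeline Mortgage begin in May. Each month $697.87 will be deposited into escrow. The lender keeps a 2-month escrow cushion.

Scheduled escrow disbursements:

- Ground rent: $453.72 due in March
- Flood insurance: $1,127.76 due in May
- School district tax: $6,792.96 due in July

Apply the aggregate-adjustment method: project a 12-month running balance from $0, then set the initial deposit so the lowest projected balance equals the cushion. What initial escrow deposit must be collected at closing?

$7,222.85

Cushion = 2 × $697.87 = $1,395.74
Trial balance (start $0, +$697.87 each month, − disbursements):
  May: +$697.87 − $1,127.76 → -$429.89
  Jun: +$697.87 → $267.98
  Jul: +$697.87 − $6,792.96 → -$5,827.11
  Aug: +$697.87 → -$5,129.24
  Sep: +$697.87 → -$4,431.37
  Oct: +$697.87 → -$3,733.50
  Nov: +$697.87 → -$3,035.63
  Dec: +$697.87 → -$2,337.76
  Jan: +$697.87 → -$1,639.89
  Feb: +$697.87 → -$942.02
  Mar: +$697.87 − $453.72 → -$697.87
  Apr: +$697.87 → $0.00
Lowest trial balance = -$5,827.11 (Jul)
Initial deposit = cushion − low point = $1,395.74 − (-$5,827.11) = $7,222.85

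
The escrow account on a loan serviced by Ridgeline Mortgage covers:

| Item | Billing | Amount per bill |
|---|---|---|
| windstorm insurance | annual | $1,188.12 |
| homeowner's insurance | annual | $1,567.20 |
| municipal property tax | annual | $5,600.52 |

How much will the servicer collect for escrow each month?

Windstorm insurance — $1,188.12/yr
Homeowner's insurance — $1,567.20/yr
Municipal property tax — $5,600.52/yr
Yearly total = $8,355.84
Monthly = $8,355.84 / 12 = $696.32

$696.32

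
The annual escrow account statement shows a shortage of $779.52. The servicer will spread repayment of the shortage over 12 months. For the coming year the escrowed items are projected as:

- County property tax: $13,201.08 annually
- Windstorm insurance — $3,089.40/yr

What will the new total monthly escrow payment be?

County property tax: $13,201.08 per year
Windstorm insurance: $3,089.40 per year
Yearly total = $13,201.08 + $3,089.40 = $16,290.48
Monthly = $16,290.48 / 12 = $1,357.54
Shortage spread = $779.52 ÷ 12 = $64.96/mo
New monthly escrow = $1,357.54 + $64.96 = $1,422.50

$1,422.50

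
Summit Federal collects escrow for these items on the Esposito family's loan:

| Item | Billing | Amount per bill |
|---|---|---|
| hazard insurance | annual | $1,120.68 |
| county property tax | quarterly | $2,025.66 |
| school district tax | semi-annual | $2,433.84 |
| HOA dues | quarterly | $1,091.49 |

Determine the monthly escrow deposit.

$1,538.08

Hazard insurance = $1,120.68
County property tax = $2,025.66 × 4 = $8,102.64
School district tax = $2,433.84 × 2 = $4,867.68
HOA dues = $1,091.49 × 4 = $4,365.96
Annual escrow total = $18,456.96
Monthly = $18,456.96 ÷ 12 = $1,538.08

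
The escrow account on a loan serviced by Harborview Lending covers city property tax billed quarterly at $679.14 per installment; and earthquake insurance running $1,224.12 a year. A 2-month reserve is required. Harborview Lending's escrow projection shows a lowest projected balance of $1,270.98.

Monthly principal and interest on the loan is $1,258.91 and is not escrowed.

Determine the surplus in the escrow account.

City property tax: $679.14 × 4 = $2,716.56 annually
Earthquake insurance: $1,224.12 annually
Total annual escrow = $3,940.68
Monthly escrow = $3,940.68 / 12 = $328.39
Cushion = 2 × $328.39 = $656.78
Surplus = $1,270.98 − $656.78 = $614.20

$614.20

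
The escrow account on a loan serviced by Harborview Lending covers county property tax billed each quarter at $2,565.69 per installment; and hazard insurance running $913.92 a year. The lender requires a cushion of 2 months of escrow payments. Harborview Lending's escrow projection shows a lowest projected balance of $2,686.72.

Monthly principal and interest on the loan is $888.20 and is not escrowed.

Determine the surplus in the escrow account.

County property tax — $2,565.69 × 4 = $10,262.76/yr
Hazard insurance — $913.92/yr
Total per year = $10,262.76 + $913.92 = $11,176.68
Monthly escrow = $11,176.68 / 12 = $931.39
Required cushion = 2 × $931.39 = $1,862.78
Excess over cushion: $2,686.72 − $1,862.78 = $823.94

$823.94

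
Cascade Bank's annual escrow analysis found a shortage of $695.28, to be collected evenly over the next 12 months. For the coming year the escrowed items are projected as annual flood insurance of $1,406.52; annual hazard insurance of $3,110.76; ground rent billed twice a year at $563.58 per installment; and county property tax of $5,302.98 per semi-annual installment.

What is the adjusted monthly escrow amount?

$1,412.14

Flood insurance: $1,406.52/yr
Hazard insurance: $3,110.76/yr
Ground rent: $563.58 × 2 = $1,127.16/yr
County property tax: $5,302.98 × 2 = $10,605.96/yr
Combined annual = $16,250.40
Base monthly escrow = $16,250.40 / 12 = $1,354.20
Shortage per month = $695.28 / 12 = $57.94
Adjusted monthly = $1,354.20 + $57.94 = $1,412.14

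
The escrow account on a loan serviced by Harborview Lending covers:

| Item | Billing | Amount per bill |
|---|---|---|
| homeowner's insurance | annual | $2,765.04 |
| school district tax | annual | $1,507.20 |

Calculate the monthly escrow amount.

Homeowner's insurance = $2,765.04 per year
School district tax = $1,507.20 per year
Annual escrow total = $4,272.24
Per month = $4,272.24 ÷ 12 = $356.02

$356.02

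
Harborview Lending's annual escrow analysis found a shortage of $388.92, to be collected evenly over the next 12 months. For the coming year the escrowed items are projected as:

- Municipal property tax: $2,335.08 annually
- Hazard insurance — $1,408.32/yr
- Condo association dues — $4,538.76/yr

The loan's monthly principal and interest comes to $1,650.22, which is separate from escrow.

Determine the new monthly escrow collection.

Municipal property tax: $2,335.08 per year
Hazard insurance: $1,408.32 per year
Condo association dues: $4,538.76 per year
Combined annual = $2,335.08 + $1,408.32 + $4,538.76 = $8,282.16
Monthly = $8,282.16 ÷ 12 = $690.18
Monthly shortage recovery: $388.92 / 12 = $32.41
Adjusted monthly = $690.18 + $32.41 = $722.59

$722.59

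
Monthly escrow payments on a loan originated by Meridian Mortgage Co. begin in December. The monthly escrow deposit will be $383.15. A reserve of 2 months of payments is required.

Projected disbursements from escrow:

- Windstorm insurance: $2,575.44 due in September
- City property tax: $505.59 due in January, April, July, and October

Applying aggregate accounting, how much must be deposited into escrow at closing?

$1,149.45

Cushion = 2 × $383.15 = $766.30
Trial balance (start $0, +$383.15 each month, − disbursements):
  Dec: +$383.15 → $383.15
  Jan: +$383.15 − $505.59 → $260.71
  Feb: +$383.15 → $643.86
  Mar: +$383.15 → $1,027.01
  Apr: +$383.15 − $505.59 → $904.57
  May: +$383.15 → $1,287.72
  Jun: +$383.15 → $1,670.87
  Jul: +$383.15 − $505.59 → $1,548.43
  Aug: +$383.15 → $1,931.58
  Sep: +$383.15 − $2,575.44 → -$260.71
  Oct: +$383.15 − $505.59 → -$383.15
  Nov: +$383.15 → $0.00
Lowest trial balance = -$383.15 (Oct)
Initial deposit = cushion − low point = $766.30 − (-$383.15) = $1,149.45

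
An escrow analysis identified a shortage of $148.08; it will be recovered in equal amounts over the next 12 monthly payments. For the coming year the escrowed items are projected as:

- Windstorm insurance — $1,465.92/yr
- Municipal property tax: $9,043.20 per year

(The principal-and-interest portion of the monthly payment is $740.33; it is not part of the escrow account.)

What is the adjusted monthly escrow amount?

$888.10

Windstorm insurance = $1,465.92 annually
Municipal property tax = $9,043.20 annually
Annual escrow total = $10,509.12
Monthly escrow = $10,509.12 ÷ 12 = $875.76
Shortage per month = $148.08 ÷ 12 = $12.34
Adjusted monthly = $875.76 + $12.34 = $888.10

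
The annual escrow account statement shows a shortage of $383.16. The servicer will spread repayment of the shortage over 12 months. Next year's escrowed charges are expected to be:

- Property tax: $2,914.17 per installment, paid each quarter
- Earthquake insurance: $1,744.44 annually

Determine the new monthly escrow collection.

Property tax — $2,914.17 × 4 = $11,656.68 per year
Earthquake insurance — $1,744.44 per year
Total annual escrow = $11,656.68 + $1,744.44 = $13,401.12
Monthly = $13,401.12 / 12 = $1,116.76
Shortage spread = $383.16 / 12 = $31.93/mo
Adjusted monthly = $1,116.76 + $31.93 = $1,148.69

$1,148.69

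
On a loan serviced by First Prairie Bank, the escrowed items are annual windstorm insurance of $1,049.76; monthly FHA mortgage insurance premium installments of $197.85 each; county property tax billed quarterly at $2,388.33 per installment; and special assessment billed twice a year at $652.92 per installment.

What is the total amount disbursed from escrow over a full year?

$14,283.12

Windstorm insurance: $1,049.76
FHA mortgage insurance premium: $197.85 × 12 = $2,374.20
County property tax: $2,388.33 × 4 = $9,553.32
Special assessment: $652.92 × 2 = $1,305.84
Annual escrow total = $14,283.12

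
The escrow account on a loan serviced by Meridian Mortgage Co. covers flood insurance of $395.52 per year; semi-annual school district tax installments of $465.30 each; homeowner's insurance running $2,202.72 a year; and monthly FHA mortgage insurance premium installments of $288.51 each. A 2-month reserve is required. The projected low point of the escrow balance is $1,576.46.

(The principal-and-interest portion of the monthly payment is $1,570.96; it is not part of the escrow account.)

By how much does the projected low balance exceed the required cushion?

$411.30

Flood insurance: $395.52
School district tax: $465.30 × 2 = $930.60
Homeowner's insurance: $2,202.72
FHA mortgage insurance premium: $288.51 × 12 = $3,462.12
Yearly total = $395.52 + $930.60 + $2,202.72 + $3,462.12 = $6,990.96
Base monthly escrow = $6,990.96 / 12 = $582.58
Cushion = 2 × $582.58 = $1,165.16
Surplus = $1,576.46 − $1,165.16 = $411.30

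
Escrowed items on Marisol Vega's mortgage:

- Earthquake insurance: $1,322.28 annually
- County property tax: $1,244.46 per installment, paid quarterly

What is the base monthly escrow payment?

$525.01

Earthquake insurance = $1,322.28
County property tax = $1,244.46 × 4 = $4,977.84
Combined annual = $6,300.12
Per month = $6,300.12 / 12 = $525.01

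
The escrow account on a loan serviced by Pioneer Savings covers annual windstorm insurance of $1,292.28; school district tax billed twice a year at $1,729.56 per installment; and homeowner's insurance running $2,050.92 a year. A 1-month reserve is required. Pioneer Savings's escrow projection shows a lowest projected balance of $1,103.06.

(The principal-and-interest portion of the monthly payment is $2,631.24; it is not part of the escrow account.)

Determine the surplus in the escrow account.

$536.20

Windstorm insurance — $1,292.28 annually
School district tax — $1,729.56 × 2 = $3,459.12 annually
Homeowner's insurance — $2,050.92 annually
Annual escrow total = $6,802.32
Monthly = $6,802.32 / 12 = $566.86
Required reserve = 1 × $566.86 = $566.86
Excess over cushion: $1,103.06 − $566.86 = $536.20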